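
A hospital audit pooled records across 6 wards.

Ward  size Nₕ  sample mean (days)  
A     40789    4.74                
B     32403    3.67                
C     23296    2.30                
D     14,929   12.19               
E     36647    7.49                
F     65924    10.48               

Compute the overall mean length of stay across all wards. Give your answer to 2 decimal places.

7.07

N = 213988; weights Wₕ = Nₕ/N = (0.1906, 0.1514, 0.1089, 0.0698, 0.1713, 0.3081).
x̄_st = Σ Wₕ·x̄ₕ = 0.1906·4.74 + 0.1514·3.67 + 0.1089·2.30 + 0.0698·12.19 + 0.1713·7.49 + 0.3081·10.48 ≈ 7.0714...
→ 7.07.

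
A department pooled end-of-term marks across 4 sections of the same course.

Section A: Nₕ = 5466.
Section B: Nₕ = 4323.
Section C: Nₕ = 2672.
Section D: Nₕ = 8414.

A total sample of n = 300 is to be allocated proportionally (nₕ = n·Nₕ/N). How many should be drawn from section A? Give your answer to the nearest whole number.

79

Share of section A = 5466/20875 = 0.26184.
Allocate 300 × 0.26184 = 78.553... → 79.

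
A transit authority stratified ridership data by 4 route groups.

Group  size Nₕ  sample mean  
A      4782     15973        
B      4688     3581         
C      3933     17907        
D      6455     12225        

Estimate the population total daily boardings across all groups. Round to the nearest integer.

Population total = Σ Nₕ·x̄ₕ (each stratum's size times its mean).
4782·15973 + 4688·3581 + 3933·17907 + 6455·12225 = 76382886 + 16787728 + 70428231 + 78912375 = 242511220.

242511220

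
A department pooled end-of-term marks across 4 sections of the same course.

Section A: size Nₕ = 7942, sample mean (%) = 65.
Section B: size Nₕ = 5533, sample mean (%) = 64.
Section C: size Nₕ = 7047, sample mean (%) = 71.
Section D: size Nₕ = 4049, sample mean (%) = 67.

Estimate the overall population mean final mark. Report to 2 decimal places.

N = 24571; weights Wₕ = Nₕ/N = (0.3232, 0.2252, 0.2868, 0.1648).
x̄_st = Σ Wₕ·x̄ₕ = 0.3232·65 + 0.2252·64 + 0.2868·71 + 0.1648·67 ≈ 66.8252...
→ 66.83.

66.83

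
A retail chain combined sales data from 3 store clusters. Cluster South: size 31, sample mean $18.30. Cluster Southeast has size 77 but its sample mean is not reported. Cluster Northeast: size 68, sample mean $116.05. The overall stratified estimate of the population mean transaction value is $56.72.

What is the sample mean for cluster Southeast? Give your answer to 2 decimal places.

Σ Nₕx̄ₕ = N·μ, so 77·x̄_Southeast = 176·56.72 − (31·18.30 + 68·116.05).
= 9982.72 − 8458.7 = 1524.02.
x̄_Southeast = 1524.02 / 77 = 19.7925... → 19.79.

19.79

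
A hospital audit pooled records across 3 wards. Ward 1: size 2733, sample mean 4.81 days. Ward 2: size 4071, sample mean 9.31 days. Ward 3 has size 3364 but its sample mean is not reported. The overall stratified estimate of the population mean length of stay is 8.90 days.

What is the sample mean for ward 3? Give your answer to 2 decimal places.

11.73

N = 2733 + 4071 + 3364 = 10168.
Overall total = μ·N = 8.90·10168 = 90495.2.
Subtract the known strata: 2733·4.81 + 4071·9.31 = 51046.74.
Remaining total for ward 3: 90495.2 − 51046.74 = 39448.46.
Divide by its size: 39448.46 / 3364 = 11.7267... → 11.73.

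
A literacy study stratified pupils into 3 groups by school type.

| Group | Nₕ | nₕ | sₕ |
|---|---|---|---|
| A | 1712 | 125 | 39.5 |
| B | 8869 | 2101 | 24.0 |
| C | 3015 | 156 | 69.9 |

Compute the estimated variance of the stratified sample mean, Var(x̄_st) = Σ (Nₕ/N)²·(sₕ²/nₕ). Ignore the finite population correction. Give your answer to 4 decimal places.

1.8548

N = 13596; Wₕ = Nₕ/N.
group A: (1712/13596)²·39.5²/125 = 0.1979108
group B: (8869/13596)²·24.0²/2101 = 0.1166604
group C: (3015/13596)²·69.9²/156 = 1.5402176
Sum = 1.8547887 → 1.8548.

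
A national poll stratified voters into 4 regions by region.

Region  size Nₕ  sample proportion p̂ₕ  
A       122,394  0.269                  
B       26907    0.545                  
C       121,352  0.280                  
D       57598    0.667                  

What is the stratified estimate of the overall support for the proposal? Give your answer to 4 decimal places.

N = 122394 + 26907 + 121352 + 57598 = 328251.
Overall proportion = Σ (Nₕ/N)·p̂ₕ.
Σ Nₕp̂ₕ = 32923.986 + 14664.315 + 33978.56 + 38417.866 = 119984.727.
119984.727 / 328251 = 0.365527... → 0.3655.

0.3655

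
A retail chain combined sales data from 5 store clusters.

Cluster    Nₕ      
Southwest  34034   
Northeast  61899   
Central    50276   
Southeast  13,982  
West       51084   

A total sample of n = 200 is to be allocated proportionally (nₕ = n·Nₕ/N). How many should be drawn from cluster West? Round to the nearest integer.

48

N = 34034 + 61899 + 50276 + 13982 + 51084 = 211275.
n_West = 200·51084/211275 = 48.358... → 48.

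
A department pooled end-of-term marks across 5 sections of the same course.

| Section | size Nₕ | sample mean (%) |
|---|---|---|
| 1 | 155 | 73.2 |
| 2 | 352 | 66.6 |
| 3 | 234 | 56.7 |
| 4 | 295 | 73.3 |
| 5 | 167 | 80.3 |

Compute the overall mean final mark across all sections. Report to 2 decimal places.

N = 155 + 352 + 234 + 295 + 167 = 1203.
The stratified mean weights each stratum mean by its population share Nₕ/N.
Σ Nₕx̄ₕ = 155·73.2 + 352·66.6 + 234·56.7 + 295·73.3 + 167·80.3 = 11346 + 23443.2 + 13267.8 + 21623.5 + 13410.1 = 83090.6.
Divide by N: 83090.6 / 1203 = 69.0695... → 69.07.

69.07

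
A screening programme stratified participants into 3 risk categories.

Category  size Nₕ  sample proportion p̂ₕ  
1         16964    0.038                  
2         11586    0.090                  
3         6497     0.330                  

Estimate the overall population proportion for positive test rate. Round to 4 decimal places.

0.1093

N = 16964 + 11586 + 6497 = 35047.
Overall proportion = Σ (Nₕ/N)·p̂ₕ.
Σ Nₕp̂ₕ = 644.632 + 1042.74 + 2144.01 = 3831.382.
3831.382 / 35047 = 0.109321... → 0.1093.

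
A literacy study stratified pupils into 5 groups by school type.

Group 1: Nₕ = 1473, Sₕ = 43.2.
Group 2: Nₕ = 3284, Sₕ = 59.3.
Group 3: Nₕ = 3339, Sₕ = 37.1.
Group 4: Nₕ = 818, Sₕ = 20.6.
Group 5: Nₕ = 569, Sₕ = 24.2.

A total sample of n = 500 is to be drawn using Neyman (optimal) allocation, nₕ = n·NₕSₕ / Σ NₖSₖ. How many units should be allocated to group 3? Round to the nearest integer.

150

Σ NₕSₕ = 1473·43.2 + 3284·59.3 + 3339·37.1 + 818·20.6 + 569·24.2 = 412872.3.
Share for 3: 123876.9/412872.3 = 0.30004.
n_3 = 500 × 0.30004 = 150.018... → 150.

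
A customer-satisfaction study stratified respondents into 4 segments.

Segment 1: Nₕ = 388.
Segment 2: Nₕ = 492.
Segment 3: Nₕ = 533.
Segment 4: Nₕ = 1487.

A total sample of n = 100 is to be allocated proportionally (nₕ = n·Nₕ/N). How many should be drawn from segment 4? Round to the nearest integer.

N = 388 + 492 + 533 + 1487 = 2900.
n_4 = 100·1487/2900 = 51.276... → 51.

51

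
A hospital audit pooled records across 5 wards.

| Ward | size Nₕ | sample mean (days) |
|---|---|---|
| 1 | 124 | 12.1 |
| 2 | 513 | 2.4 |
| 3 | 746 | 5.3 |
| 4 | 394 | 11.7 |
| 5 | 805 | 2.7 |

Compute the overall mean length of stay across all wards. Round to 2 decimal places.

N = 2582; weights Wₕ = Nₕ/N = (0.0480, 0.1987, 0.2889, 0.1526, 0.3118).
x̄_st = Σ Wₕ·x̄ₕ = 0.0480·12.1 + 0.1987·2.4 + 0.2889·5.3 + 0.1526·11.7 + 0.3118·2.7 ≈ 5.2164...
→ 5.22.

5.22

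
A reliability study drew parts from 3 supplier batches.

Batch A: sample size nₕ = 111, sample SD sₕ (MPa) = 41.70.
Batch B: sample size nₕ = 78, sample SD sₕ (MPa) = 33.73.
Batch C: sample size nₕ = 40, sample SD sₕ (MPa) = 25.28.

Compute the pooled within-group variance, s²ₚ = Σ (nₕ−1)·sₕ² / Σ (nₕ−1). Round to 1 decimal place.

A: (111−1)·41.70² = 110·1738.89 = 191277.9
B: (78−1)·33.73² = 77·1137.7129 = 87603.8933
C: (40−1)·25.28² = 39·639.0784 = 24924.0576
Numerator = 303805.8509; denominator = Σ(nₕ−1) = 226.
s²ₚ = 303805.8509/226 = 1344.274... → 1344.3.

1344.3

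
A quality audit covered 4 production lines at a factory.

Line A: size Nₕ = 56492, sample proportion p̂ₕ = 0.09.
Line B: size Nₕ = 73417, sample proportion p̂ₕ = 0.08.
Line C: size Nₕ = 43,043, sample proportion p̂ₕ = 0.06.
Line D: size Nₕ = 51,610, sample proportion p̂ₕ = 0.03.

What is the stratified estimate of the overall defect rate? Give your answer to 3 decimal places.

0.067

Wₕ = Nₕ/N with N = 224562: 0.2516, 0.3269, 0.1917, 0.2298.
p̂_st = 0.2516·0.09 + 0.3269·0.08 + 0.1917·0.06 + 0.2298·0.03 ≈ 0.06719... → 0.067.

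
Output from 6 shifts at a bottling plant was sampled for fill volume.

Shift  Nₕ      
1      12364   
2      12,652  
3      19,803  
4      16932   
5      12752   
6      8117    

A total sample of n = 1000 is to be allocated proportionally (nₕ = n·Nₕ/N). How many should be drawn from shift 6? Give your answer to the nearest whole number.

N = 12364 + 12652 + 19803 + 16932 + 12752 + 8117 = 82620.
n_6 = 1000·8117/82620 = 98.245... → 98.

98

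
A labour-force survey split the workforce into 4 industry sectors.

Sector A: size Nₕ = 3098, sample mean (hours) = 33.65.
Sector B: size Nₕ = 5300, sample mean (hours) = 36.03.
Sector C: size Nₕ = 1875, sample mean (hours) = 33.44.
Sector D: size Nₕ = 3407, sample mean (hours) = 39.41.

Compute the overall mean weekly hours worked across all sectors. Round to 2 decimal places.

N = 3098 + 5300 + 1875 + 3407 = 13680.
Weight each subgroup mean by Nₕ/N and sum.
Σ Nₕx̄ₕ = 3098·33.65 + 5300·36.03 + 1875·33.44 + 3407·39.41 = 104247.7 + 190959 + 62700 + 134269.87 = 492176.57.
Divide by N: 492176.57 / 13680 = 35.9778... → 35.98.

35.98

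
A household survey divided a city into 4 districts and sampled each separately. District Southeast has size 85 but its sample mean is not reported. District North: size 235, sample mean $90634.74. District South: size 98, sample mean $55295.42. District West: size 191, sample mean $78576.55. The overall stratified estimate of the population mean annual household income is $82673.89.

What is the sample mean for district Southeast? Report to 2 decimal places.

101437.21

N = 85 + 235 + 98 + 191 = 609.
Overall total = μ·N = 82673.89·609 = 50348399.01.
Subtract the known strata: 235·90634.74 + 98·55295.42 + 191·78576.55 = 41726236.11.
Remaining total for district Southeast: 50348399.01 − 41726236.11 = 8622162.9.
Divide by its size: 8622162.9 / 85 = 101437.2106... → 101437.21.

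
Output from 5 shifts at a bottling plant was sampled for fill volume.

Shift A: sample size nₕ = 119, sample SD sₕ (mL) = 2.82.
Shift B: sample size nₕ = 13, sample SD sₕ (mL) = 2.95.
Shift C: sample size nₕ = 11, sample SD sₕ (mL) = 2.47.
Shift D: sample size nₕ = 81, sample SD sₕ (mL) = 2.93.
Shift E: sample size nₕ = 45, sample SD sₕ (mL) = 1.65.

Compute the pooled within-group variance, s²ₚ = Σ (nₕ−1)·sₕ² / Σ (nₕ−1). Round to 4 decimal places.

Degrees of freedom: 118 + 12 + 10 + 80 + 44 = 264.
Σ(nₕ−1)sₕ² = 118·7.9524 + 12·8.7025 + 10·6.1009 + 80·8.5849 + 44·2.7225 = 1910.4042.
s²ₚ = 1910.4042 / 264 = 7.236380... → 7.2364.

7.2364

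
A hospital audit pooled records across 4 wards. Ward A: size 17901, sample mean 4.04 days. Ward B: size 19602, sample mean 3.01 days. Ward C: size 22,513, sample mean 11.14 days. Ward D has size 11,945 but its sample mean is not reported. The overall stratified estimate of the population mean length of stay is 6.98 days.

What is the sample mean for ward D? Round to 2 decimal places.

10.06

N = 17901 + 19602 + 22513 + 11945 = 71961.
Overall total = μ·N = 6.98·71961 = 502287.78.
Subtract the known strata: 17901·4.04 + 19602·3.01 + 22513·11.14 = 382116.88.
Remaining total for ward D: 502287.78 − 382116.88 = 120170.9.
Divide by its size: 120170.9 / 11945 = 10.0604... → 10.06.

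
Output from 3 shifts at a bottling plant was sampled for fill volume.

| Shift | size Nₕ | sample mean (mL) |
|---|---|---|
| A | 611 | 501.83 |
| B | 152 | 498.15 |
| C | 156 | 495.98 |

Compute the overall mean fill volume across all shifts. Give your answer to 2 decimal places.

x̄_st = (Σ Nₕx̄ₕ) / (Σ Nₕ) = (611·501.83 + 152·498.15 + 156·495.98) / 919
= 459709.81 / 919 = 500.2283... → 500.23.

500.23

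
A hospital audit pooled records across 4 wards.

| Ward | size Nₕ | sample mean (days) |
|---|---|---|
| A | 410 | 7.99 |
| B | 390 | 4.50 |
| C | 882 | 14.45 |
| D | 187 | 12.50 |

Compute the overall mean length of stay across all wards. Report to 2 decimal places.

N = 1869; weights Wₕ = Nₕ/N = (0.2194, 0.2087, 0.4719, 0.1001).
x̄_st = Σ Wₕ·x̄ₕ = 0.2194·7.99 + 0.2087·4.50 + 0.4719·14.45 + 0.1001·12.50 ≈ 10.7615...
→ 10.76.

10.76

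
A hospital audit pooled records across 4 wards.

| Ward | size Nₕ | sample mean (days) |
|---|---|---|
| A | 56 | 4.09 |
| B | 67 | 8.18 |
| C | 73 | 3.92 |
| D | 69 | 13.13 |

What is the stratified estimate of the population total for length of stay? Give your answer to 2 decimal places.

A: 56·4.09 = 229.04
B: 67·8.18 = 548.06
C: 73·3.92 = 286.16
D: 69·13.13 = 905.97
τ̂ = Σ Nₕx̄ₕ = 1969.23.

1969.23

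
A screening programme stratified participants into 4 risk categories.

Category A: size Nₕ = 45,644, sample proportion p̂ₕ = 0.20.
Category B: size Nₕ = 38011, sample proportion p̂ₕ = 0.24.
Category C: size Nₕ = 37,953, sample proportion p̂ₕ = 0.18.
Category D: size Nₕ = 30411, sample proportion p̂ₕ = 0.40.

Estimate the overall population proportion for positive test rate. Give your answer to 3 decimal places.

0.245

N = 45644 + 38011 + 37953 + 30411 = 152019.
Overall proportion = Σ (Nₕ/N)·p̂ₕ.
Σ Nₕp̂ₕ = 9128.8 + 9122.64 + 6831.54 + 12164.4 = 37247.38.
37247.38 / 152019 = 0.24502... → 0.245.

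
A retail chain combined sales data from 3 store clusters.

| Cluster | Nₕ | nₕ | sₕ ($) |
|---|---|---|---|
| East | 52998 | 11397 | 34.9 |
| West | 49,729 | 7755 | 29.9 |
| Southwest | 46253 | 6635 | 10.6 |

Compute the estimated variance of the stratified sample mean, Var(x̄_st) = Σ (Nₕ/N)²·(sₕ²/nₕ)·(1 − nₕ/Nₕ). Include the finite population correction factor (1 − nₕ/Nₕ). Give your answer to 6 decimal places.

N = 148980; Wₕ = Nₕ/N.
cluster East: (52998/148980)²·34.9²/11397·(1 − 11397/52998) = 0.010616164
cluster West: (49729/148980)²·29.9²/7755·(1 − 7755/49729) = 0.010841633
cluster Southwest: (46253/148980)²·10.6²/6635·(1 − 6635/46253) = 0.001398129
Sum = 0.022855927 → 0.022856.

0.022856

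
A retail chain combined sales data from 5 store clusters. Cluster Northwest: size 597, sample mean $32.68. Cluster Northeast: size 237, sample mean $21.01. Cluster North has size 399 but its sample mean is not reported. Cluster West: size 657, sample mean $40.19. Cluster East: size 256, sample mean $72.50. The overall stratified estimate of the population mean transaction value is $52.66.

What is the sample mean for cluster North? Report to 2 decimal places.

Σ Nₕx̄ₕ = N·μ, so 399·x̄_North = 2146·52.66 − (597·32.68 + 237·21.01 + 657·40.19 + 256·72.50).
= 113008.36 − 69454.16 = 43554.2.
x̄_North = 43554.2 / 399 = 109.1584... → 109.16.

109.16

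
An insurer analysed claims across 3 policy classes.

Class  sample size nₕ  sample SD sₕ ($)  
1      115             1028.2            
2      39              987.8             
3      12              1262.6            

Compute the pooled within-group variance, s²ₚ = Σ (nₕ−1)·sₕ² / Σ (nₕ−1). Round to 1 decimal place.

Degrees of freedom: 114 + 38 + 11 = 163.
Σ(nₕ−1)sₕ² = 114·1057195.24 + 38·975748.84 + 11·1594158.76 = 175134459.64.
s²ₚ = 175134459.64 / 163 = 1074444.538... → 1074444.5.

1074444.5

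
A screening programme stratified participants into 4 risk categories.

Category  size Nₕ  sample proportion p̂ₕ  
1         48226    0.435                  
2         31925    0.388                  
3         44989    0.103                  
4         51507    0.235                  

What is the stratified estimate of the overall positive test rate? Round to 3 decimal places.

0.284

N = 48226 + 31925 + 44989 + 51507 = 176647.
Overall proportion = Σ (Nₕ/N)·p̂ₕ.
Σ Nₕp̂ₕ = 20978.31 + 12386.9 + 4633.867 + 12104.145 = 50103.222.
50103.222 / 176647 = 0.28363... → 0.284.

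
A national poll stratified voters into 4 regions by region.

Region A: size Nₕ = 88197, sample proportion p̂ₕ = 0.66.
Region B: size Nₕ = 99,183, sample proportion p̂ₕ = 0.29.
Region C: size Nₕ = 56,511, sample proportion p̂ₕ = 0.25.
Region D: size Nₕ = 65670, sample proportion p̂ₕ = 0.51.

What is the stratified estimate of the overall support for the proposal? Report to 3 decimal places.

0.435

Wₕ = Nₕ/N with N = 309561: 0.2849, 0.3204, 0.1826, 0.2121.
p̂_st = 0.2849·0.66 + 0.3204·0.29 + 0.1826·0.25 + 0.2121·0.51 ≈ 0.43479... → 0.435.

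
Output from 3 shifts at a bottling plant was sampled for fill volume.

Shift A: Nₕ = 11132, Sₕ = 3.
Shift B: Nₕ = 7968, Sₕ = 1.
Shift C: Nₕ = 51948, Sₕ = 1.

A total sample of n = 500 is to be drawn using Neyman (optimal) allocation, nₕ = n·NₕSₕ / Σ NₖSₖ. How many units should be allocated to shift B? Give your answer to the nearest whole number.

43

Σ NₕSₕ = 11132·3 + 7968·1 + 51948·1 = 93312.
Share for B: 7968/93312 = 0.08539.
n_B = 500 × 0.08539 = 42.695... → 43.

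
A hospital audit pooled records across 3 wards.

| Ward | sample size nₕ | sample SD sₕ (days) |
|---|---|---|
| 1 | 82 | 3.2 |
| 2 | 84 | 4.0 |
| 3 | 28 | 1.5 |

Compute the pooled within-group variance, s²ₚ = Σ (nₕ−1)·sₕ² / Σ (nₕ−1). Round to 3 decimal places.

11.614

Degrees of freedom: 81 + 83 + 27 = 191.
Σ(nₕ−1)sₕ² = 81·10.24 + 83·16 + 27·2.25 = 2218.19.
s²ₚ = 2218.19 / 191 = 11.61356... → 11.614.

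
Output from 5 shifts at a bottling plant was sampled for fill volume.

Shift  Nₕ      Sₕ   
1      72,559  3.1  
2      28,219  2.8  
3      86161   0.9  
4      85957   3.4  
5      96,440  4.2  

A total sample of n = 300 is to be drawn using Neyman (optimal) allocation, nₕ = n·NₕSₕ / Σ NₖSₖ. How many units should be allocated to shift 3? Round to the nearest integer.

22

Σ NₕSₕ = 72559·3.1 + 28219·2.8 + 86161·0.9 + 85957·3.4 + 96440·4.2 = 1078792.8.
Share for 3: 77544.9/1078792.8 = 0.07188.
n_3 = 300 × 0.07188 = 21.564... → 22.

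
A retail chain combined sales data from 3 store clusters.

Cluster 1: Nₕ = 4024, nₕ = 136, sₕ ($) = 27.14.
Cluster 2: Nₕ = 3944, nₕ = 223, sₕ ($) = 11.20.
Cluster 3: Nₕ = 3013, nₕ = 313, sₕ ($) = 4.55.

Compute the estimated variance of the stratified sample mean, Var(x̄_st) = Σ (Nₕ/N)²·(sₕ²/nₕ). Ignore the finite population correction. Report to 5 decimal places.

0.80484

N = 10981; Wₕ = Nₕ/N.
cluster 1: (4024/10981)²·27.14²/136 = 0.72729891
cluster 2: (3944/10981)²·11.20²/223 = 0.07256400
cluster 3: (3013/10981)²·4.55²/313 = 0.00497958
Sum = 0.80484250 → 0.80484.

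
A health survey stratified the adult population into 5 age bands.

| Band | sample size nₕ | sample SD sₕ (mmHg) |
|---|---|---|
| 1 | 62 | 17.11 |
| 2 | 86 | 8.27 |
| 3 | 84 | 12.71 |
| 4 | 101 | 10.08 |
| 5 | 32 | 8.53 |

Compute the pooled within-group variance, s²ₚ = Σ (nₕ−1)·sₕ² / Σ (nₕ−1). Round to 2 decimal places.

137.49

1: (62−1)·17.11² = 61·292.7521 = 17857.8781
2: (86−1)·8.27² = 85·68.3929 = 5813.3965
3: (84−1)·12.71² = 83·161.5441 = 13408.1603
4: (101−1)·10.08² = 100·101.6064 = 10160.64
5: (32−1)·8.53² = 31·72.7609 = 2255.5879
Numerator = 49495.6628; denominator = Σ(nₕ−1) = 360.
s²ₚ = 49495.6628/360 = 137.4880... → 137.49.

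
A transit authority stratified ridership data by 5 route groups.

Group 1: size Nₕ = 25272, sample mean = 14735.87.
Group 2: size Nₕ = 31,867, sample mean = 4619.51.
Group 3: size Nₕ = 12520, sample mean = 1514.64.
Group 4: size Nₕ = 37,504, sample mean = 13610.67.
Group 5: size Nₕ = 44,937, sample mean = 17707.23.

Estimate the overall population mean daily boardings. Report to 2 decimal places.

N = 25272 + 31867 + 12520 + 37504 + 44937 = 152100.
The stratified mean weights each stratum mean by its population share Nₕ/N.
Σ Nₕx̄ₕ = 25272·14735.87 + 31867·4619.51 + 12520·1514.64 + 37504·13610.67 + 44937·17707.23 = 372404906.64 + 147209925.17 + 18963292.8 + 510454567.68 + 795709794.51 = 1844742486.8.
Divide by N: 1844742486.8 / 152100 = 12128.4845... → 12128.48.

12128.48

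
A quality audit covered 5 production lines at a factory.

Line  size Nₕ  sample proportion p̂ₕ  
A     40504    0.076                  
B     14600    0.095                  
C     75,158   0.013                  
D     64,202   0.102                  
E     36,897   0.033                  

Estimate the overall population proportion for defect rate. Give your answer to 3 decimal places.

0.057

Wₕ = Nₕ/N with N = 231361: 0.1751, 0.0631, 0.3249, 0.2775, 0.1595.
p̂_st = 0.1751·0.076 + 0.0631·0.095 + 0.3249·0.013 + 0.2775·0.102 + 0.1595·0.033 ≈ 0.05709... → 0.057.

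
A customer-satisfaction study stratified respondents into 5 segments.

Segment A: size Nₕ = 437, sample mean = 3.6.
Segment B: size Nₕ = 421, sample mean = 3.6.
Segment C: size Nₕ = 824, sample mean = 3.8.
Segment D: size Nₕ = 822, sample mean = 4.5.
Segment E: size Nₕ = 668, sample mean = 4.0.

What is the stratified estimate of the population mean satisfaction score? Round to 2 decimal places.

3.97

N = 437 + 421 + 824 + 822 + 668 = 3172.
The stratified mean weights each stratum mean by its population share Nₕ/N.
Σ Nₕx̄ₕ = 437·3.6 + 421·3.6 + 824·3.8 + 822·4.5 + 668·4.0 = 1573.2 + 1515.6 + 3131.2 + 3699 + 2672 = 12591.
Divide by N: 12591 / 3172 = 3.9694... → 3.97.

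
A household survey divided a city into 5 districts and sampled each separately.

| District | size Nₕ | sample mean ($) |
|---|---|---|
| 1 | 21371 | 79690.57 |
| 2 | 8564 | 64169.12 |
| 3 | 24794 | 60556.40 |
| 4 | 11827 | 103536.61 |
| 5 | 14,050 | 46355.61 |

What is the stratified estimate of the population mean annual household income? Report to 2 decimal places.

x̄_st = (Σ Nₕx̄ₕ) / (Σ Nₕ) = (21371·79690.57 + 8564·64169.12 + 24794·60556.40 + 11827·103536.61 + 14050·46355.61) / 80606
= 5629870703.72 / 80606 = 69844.3131... → 69844.31.

69844.31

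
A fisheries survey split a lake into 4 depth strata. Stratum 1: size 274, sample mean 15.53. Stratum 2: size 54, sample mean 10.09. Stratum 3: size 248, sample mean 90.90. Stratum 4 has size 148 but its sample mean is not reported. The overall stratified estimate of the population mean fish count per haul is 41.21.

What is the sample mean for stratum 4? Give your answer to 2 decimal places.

16.84

N = 274 + 54 + 248 + 148 = 724.
Overall total = μ·N = 41.21·724 = 29836.04.
Subtract the known strata: 274·15.53 + 54·10.09 + 248·90.90 = 27343.28.
Remaining total for stratum 4: 29836.04 − 27343.28 = 2492.76.
Divide by its size: 2492.76 / 148 = 16.8430... → 16.84.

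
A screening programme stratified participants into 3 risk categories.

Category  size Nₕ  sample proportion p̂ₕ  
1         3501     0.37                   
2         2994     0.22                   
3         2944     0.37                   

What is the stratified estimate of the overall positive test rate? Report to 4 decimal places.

N = 3501 + 2994 + 2944 = 9439.
Overall proportion = Σ (Nₕ/N)·p̂ₕ.
Σ Nₕp̂ₕ = 1295.37 + 658.68 + 1089.28 = 3043.33.
3043.33 / 9439 = 0.322421... → 0.3224.

0.3224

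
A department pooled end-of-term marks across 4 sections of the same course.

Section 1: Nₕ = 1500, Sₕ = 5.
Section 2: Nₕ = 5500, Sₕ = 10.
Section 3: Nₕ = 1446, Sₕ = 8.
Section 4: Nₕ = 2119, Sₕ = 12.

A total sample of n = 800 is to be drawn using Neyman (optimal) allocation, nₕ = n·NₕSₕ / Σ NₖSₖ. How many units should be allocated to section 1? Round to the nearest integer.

Σ NₕSₕ = 1500·5 + 5500·10 + 1446·8 + 2119·12 = 99496.
Share for 1: 7500/99496 = 0.07538.
n_1 = 800 × 0.07538 = 60.304... → 60.

60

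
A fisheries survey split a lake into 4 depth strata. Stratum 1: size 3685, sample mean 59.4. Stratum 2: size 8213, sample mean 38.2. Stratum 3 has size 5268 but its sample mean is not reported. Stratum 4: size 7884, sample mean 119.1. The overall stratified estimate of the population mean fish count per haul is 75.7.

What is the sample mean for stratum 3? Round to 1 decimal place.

80.6

N = 3685 + 8213 + 5268 + 7884 = 25050.
Overall total = μ·N = 75.7·25050 = 1896285.
Subtract the known strata: 3685·59.4 + 8213·38.2 + 7884·119.1 = 1471610.
Remaining total for stratum 3: 1896285 − 1471610 = 424675.
Divide by its size: 424675 / 5268 = 80.614... → 80.6.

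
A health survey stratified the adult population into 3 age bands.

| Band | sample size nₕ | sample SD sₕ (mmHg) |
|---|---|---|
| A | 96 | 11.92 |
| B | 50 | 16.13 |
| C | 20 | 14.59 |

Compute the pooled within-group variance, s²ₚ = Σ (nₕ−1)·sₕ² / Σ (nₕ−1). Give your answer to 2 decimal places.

Degrees of freedom: 95 + 49 + 19 = 163.
Σ(nₕ−1)sₕ² = 95·142.0864 + 49·260.1769 + 19·212.8681 = 30291.37.
s²ₚ = 30291.37 / 163 = 185.8366... → 185.84.

185.84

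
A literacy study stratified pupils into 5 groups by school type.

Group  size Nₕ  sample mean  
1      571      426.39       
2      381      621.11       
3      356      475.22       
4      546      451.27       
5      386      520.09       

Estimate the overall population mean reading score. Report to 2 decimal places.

489.48

N = 2240; weights Wₕ = Nₕ/N = (0.2549, 0.1701, 0.1589, 0.2438, 0.1723).
x̄_st = Σ Wₕ·x̄ₕ = 0.2549·426.39 + 0.1701·621.11 + 0.1589·475.22 + 0.2438·451.27 + 0.1723·520.09 ≈ 489.4813...
→ 489.48.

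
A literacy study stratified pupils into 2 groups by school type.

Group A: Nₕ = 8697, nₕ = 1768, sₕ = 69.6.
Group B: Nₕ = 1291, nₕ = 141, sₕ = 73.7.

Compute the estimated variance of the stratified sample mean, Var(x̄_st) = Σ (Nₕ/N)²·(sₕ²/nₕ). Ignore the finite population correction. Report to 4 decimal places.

N = 9988. Term for each stratum: Wₕ²sₕ²/nₕ.
Var(x̄_st) = 2.0773903 + 0.6435930 = 2.7209832 → 2.7210.

2.7210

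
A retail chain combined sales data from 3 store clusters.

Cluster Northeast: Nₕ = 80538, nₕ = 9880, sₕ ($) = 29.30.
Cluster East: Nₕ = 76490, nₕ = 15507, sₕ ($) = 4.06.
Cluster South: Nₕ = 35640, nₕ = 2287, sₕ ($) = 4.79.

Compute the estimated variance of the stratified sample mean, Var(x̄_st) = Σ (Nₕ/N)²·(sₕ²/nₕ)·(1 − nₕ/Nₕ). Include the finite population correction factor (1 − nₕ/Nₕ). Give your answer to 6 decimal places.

N = 192668. Term for each stratum: Wₕ²sₕ²/nₕ·(1−nₕ/Nₕ).
Var(x̄_st) = 0.013320524 + 0.000133573 + 0.000321261 = 0.013775358 → 0.013775.

0.013775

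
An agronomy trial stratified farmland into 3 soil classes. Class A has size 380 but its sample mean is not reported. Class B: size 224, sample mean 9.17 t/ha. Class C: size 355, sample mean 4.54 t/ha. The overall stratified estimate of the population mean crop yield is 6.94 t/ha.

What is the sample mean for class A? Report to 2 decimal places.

7.87

Σ Nₕx̄ₕ = N·μ, so 380·x̄_A = 959·6.94 − (224·9.17 + 355·4.54).
= 6655.46 − 3665.78 = 2989.68.
x̄_A = 2989.68 / 380 = 7.8676... → 7.87.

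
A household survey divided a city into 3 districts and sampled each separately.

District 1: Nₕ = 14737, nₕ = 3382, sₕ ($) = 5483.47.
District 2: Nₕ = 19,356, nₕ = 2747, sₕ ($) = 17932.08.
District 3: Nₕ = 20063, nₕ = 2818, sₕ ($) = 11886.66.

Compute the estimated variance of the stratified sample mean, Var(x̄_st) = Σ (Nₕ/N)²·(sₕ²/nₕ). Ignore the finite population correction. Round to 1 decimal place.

22493.2

N = 54156; Wₕ = Nₕ/N.
district 1: (14737/54156)²·5483.47²/3382 = 658.3584
district 2: (19356/54156)²·17932.08²/2747 = 14953.4273
district 3: (20063/54156)²·11886.66²/2818 = 6881.4075
Sum = 22493.1932 → 22493.2.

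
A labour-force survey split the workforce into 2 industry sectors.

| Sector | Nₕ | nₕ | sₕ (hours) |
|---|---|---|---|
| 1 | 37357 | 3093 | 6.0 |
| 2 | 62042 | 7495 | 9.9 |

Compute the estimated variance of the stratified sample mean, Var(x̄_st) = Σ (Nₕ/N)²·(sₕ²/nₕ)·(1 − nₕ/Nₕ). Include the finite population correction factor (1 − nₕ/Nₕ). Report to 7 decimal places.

N = 99399; Wₕ = Nₕ/N.
sector 1: (37357/99399)²·6.0²/3093·(1 − 3093/37357) = 0.0015078863
sector 2: (62042/99399)²·9.9²/7495·(1 − 7495/62042) = 0.0044791064
Sum = 0.0059869927 → 0.0059870.

0.0059870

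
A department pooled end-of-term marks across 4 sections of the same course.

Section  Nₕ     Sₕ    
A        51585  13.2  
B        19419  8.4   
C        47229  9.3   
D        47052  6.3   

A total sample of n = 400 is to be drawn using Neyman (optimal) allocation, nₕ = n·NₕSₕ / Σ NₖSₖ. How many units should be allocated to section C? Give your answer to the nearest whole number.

111

A: NₕSₕ = 51585·13.2 = 680922
B: NₕSₕ = 19419·8.4 = 163119.6
C: NₕSₕ = 47229·9.3 = 439229.7
D: NₕSₕ = 47052·6.3 = 296427.6
Σ NₕSₕ = 1579698.9.
n_C = 400·439229.7/1579698.9 = 111.219... → 111.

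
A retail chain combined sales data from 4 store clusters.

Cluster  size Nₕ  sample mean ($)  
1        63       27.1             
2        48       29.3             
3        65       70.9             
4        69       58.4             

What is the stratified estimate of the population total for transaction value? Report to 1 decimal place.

11751.8

1: 63·27.1 = 1707.3
2: 48·29.3 = 1406.4
3: 65·70.9 = 4608.5
4: 69·58.4 = 4029.6
τ̂ = Σ Nₕx̄ₕ = 11751.8.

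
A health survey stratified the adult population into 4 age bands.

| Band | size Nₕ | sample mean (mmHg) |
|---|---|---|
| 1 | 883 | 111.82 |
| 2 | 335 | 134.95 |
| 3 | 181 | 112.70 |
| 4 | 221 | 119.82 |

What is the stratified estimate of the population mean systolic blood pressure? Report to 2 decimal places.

117.79

N = 883 + 335 + 181 + 221 = 1620.
The stratified mean weights each stratum mean by its population share Nₕ/N.
Σ Nₕx̄ₕ = 883·111.82 + 335·134.95 + 181·112.70 + 221·119.82 = 98737.06 + 45208.25 + 20398.7 + 26480.22 = 190824.23.
Divide by N: 190824.23 / 1620 = 117.7927... → 117.79.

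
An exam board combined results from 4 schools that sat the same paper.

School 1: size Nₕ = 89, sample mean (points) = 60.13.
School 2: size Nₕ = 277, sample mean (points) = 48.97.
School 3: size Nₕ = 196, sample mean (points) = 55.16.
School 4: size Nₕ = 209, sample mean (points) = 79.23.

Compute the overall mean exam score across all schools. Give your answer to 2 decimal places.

60.03

N = 89 + 277 + 196 + 209 = 771.
Overall mean = Σ (Nₕ/N)·x̄ₕ — weight by population share, not a simple average.
Σ Nₕx̄ₕ = 89·60.13 + 277·48.97 + 196·55.16 + 209·79.23 = 5351.57 + 13564.69 + 10811.36 + 16559.07 = 46286.69.
Divide by N: 46286.69 / 771 = 60.0346... → 60.03.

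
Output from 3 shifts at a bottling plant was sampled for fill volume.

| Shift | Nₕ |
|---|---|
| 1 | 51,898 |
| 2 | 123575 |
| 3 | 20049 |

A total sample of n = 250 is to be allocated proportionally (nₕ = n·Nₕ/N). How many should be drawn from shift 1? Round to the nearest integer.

66

N = 51898 + 123575 + 20049 = 195522.
n_1 = 250·51898/195522 = 66.358... → 66.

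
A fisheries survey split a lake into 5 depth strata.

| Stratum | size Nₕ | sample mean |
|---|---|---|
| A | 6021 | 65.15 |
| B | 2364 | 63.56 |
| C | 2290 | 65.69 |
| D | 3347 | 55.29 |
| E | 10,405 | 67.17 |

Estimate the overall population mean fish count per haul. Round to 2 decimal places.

64.56

N = 24427; weights Wₕ = Nₕ/N = (0.2465, 0.0968, 0.0937, 0.1370, 0.4260).
x̄_st = Σ Wₕ·x̄ₕ = 0.2465·65.15 + 0.0968·63.56 + 0.0937·65.69 + 0.1370·55.29 + 0.4260·67.17 ≈ 64.5562...
→ 64.56.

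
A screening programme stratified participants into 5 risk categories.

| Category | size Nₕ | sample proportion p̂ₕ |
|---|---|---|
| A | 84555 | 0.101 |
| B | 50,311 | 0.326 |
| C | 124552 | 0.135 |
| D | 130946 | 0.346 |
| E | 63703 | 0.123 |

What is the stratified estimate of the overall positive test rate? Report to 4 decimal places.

0.2090

N = 84555 + 50311 + 124552 + 130946 + 63703 = 454067.
Overall proportion = Σ (Nₕ/N)·p̂ₕ.
Σ Nₕp̂ₕ = 8540.055 + 16401.386 + 16814.52 + 45307.316 + 7835.469 = 94898.746.
94898.746 / 454067 = 0.208997... → 0.2090.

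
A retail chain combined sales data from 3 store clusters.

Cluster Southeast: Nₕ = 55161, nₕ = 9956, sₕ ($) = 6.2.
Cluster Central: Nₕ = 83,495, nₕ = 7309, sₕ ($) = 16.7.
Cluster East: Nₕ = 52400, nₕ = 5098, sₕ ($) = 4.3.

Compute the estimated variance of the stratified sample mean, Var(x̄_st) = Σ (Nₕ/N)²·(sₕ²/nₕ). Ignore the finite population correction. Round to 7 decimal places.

0.0078821

N = 191056; Wₕ = Nₕ/N.
cluster Southeast: (55161/191056)²·6.2²/9956 = 0.0003218410
cluster Central: (83495/191056)²·16.7²/7309 = 0.0072874327
cluster East: (52400/191056)²·4.3²/5098 = 0.0002728213
Sum = 0.0078820950 → 0.0078821.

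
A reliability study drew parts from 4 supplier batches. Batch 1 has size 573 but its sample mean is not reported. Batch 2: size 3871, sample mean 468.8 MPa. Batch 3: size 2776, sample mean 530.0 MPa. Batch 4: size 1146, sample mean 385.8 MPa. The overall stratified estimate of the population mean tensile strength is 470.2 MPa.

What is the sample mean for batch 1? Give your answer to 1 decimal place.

Σ Nₕx̄ₕ = N·μ, so 573·x̄_1 = 8366·470.2 − (3871·468.8 + 2776·530.0 + 1146·385.8).
= 3933693.2 − 3728131.6 = 205561.6.
x̄_1 = 205561.6 / 573 = 358.746... → 358.7.

358.7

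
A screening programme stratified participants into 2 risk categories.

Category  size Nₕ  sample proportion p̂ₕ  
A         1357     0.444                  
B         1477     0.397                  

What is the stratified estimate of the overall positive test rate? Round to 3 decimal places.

0.420

Wₕ = Nₕ/N with N = 2834: 0.4788, 0.5212.
p̂_st = 0.4788·0.444 + 0.5212·0.397 ≈ 0.41950... → 0.420.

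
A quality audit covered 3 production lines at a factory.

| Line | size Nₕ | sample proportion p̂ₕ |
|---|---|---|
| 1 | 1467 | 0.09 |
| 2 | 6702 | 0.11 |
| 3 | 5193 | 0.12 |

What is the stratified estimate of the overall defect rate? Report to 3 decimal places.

0.112

Wₕ = Nₕ/N with N = 13362: 0.1098, 0.5016, 0.3886.
p̂_st = 0.1098·0.09 + 0.5016·0.11 + 0.3886·0.12 ≈ 0.11169... → 0.112.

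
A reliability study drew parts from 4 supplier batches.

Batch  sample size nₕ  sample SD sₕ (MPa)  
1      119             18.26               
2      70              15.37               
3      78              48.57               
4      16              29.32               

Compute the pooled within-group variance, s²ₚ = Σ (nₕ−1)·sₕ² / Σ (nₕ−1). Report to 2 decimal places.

896.72

Degrees of freedom: 118 + 69 + 77 + 15 = 279.
Σ(nₕ−1)sₕ² = 118·333.4276 + 69·236.2369 + 77·2359.0449 + 15·859.6624 = 250186.1962.
s²ₚ = 250186.1962 / 279 = 896.7247... → 896.72.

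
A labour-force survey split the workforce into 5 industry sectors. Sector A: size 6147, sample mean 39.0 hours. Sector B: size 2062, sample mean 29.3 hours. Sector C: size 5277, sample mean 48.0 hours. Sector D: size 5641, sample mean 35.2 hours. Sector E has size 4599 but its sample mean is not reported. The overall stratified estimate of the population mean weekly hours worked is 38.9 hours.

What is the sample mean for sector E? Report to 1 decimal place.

37.2

Σ Nₕx̄ₕ = N·μ, so 4599·x̄_E = 23726·38.9 − (6147·39.0 + 2062·29.3 + 5277·48.0 + 5641·35.2).
= 922941.4 − 752008.8 = 170932.6.
x̄_E = 170932.6 / 4599 = 37.167... → 37.2.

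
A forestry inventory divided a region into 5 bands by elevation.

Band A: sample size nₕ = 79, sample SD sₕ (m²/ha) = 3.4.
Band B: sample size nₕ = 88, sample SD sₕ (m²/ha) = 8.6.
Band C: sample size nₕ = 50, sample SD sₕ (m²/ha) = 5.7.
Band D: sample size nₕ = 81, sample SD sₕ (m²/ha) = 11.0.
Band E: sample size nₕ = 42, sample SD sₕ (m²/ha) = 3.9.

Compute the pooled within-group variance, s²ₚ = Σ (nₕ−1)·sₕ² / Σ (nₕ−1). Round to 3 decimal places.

57.408

Degrees of freedom: 78 + 87 + 49 + 80 + 41 = 335.
Σ(nₕ−1)sₕ² = 78·11.56 + 87·73.96 + 49·32.49 + 80·121 + 41·15.21 = 19231.82.
s²ₚ = 19231.82 / 335 = 57.40842... → 57.408.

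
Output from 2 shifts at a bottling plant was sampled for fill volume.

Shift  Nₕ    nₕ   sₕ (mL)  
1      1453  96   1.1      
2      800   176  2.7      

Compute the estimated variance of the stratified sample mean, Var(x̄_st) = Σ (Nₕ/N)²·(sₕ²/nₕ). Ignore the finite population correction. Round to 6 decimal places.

N = 2253; Wₕ = Nₕ/N.
shift 1: (1453/2253)²·1.1²/96 = 0.005242313
shift 2: (800/2253)²·2.7²/176 = 0.005222428
Sum = 0.010464741 → 0.010465.

0.010465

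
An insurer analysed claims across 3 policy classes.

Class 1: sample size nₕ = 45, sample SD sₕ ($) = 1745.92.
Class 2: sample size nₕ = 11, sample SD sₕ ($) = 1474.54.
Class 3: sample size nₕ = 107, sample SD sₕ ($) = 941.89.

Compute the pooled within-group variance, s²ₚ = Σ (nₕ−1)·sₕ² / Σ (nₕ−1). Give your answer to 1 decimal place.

1: (45−1)·1745.92² = 44·3048236.6464 = 134122412.4416
2: (11−1)·1474.54² = 10·2174268.2116 = 21742682.116
3: (107−1)·941.89² = 106·887156.7721 = 94038617.8426
Numerator = 249903712.4002; denominator = Σ(nₕ−1) = 160.
s²ₚ = 249903712.4002/160 = 1561898.203... → 1561898.2.

1561898.2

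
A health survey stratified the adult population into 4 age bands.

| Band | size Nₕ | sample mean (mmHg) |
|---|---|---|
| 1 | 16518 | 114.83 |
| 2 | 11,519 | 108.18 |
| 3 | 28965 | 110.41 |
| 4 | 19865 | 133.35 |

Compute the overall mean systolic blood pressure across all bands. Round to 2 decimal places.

x̄_st = (Σ Nₕx̄ₕ) / (Σ Nₕ) = (16518·114.83 + 11519·108.18 + 28965·110.41 + 19865·133.35) / 76867
= 8989910.76 / 76867 = 116.9541... → 116.95.

116.95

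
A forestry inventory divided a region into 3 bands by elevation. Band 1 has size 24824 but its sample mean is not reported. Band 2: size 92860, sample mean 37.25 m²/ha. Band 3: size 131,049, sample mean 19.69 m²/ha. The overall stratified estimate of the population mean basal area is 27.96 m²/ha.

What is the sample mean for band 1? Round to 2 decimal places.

36.87

Σ Nₕx̄ₕ = N·μ, so 24824·x̄_1 = 248733·27.96 − (92860·37.25 + 131049·19.69).
= 6954574.68 − 6039389.81 = 915184.87.
x̄_1 = 915184.87 / 24824 = 36.8669... → 36.87.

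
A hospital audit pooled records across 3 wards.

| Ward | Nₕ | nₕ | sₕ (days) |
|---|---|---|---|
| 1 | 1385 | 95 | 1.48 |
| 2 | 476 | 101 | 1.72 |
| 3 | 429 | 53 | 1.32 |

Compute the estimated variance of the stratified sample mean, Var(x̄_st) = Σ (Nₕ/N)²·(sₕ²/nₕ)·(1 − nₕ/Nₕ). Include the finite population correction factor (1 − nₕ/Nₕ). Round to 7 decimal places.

0.0098636

N = 2290. Term for each stratum: Wₕ²sₕ²/nₕ·(1−nₕ/Nₕ).
Var(x̄_st) = 0.0078554007 + 0.0009970175 + 0.0010112212 = 0.0098636394 → 0.0098636.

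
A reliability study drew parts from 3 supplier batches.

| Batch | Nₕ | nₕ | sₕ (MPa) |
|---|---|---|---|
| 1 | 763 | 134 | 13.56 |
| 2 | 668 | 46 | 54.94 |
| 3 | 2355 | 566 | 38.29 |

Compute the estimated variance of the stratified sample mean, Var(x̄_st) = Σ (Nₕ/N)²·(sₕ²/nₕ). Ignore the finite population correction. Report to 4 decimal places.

N = 3786; Wₕ = Nₕ/N.
batch 1: (763/3786)²·13.56²/134 = 0.0557317
batch 2: (668/3786)²·54.94²/46 = 2.0427310
batch 3: (2355/3786)²·38.29²/566 = 1.0022473
Sum = 3.1007101 → 3.1007.

3.1007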